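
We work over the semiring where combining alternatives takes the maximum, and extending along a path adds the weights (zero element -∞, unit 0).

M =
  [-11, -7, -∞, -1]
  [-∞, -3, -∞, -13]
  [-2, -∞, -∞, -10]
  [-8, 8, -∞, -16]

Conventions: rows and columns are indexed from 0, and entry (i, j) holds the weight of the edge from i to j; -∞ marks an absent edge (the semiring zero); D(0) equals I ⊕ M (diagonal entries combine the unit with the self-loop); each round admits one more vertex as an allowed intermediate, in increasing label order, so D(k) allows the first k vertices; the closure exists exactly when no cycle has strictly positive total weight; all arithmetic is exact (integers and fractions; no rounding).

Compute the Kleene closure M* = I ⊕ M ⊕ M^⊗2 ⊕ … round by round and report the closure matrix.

D(0):
  [0, -7, -∞, -1]
  [-∞, 0, -∞, -13]
  [-2, -∞, 0, -10]
  [-8, 8, -∞, 0]
D(1):
  [0, -7, -∞, -1]
  [-∞, 0, -∞, -13]
  [-2, -9, 0, -3]
  [-8, 8, -∞, 0]
D(2):
  [0, -7, -∞, -1]
  [-∞, 0, -∞, -13]
  [-2, -9, 0, -3]
  [-8, 8, -∞, 0]
D(3):
  [0, -7, -∞, -1]
  [-∞, 0, -∞, -13]
  [-2, -9, 0, -3]
  [-8, 8, -∞, 0]
D(4):
  [0, 7, -∞, -1]
  [-21, 0, -∞, -13]
  [-2, 5, 0, -3]
  [-8, 8, -∞, 0]
Answer: M* = [[0, 7, -∞, -1], [-21, 0, -∞, -13], [-2, 5, 0, -3], [-8, 8, -∞, 0]]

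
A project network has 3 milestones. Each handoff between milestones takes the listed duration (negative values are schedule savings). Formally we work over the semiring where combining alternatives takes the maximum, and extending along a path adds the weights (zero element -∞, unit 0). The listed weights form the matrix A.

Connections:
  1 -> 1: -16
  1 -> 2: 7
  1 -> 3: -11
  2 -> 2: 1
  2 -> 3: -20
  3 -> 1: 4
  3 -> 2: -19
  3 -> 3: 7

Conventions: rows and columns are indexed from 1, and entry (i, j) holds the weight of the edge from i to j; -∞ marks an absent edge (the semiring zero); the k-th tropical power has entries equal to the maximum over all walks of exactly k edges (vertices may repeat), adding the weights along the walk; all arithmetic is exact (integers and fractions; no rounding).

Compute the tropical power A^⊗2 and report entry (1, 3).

A^⊗2:
  [-7, 8, -4]
  [-16, 2, -13]
  [11, 11, 14]
Key observation: the optimum is the walk 1->3->3, with weight (-11) + 7 = -4.
Optimal value attained by: walk 1->3->3.
Answer: (A^⊗2)[1][3] = -4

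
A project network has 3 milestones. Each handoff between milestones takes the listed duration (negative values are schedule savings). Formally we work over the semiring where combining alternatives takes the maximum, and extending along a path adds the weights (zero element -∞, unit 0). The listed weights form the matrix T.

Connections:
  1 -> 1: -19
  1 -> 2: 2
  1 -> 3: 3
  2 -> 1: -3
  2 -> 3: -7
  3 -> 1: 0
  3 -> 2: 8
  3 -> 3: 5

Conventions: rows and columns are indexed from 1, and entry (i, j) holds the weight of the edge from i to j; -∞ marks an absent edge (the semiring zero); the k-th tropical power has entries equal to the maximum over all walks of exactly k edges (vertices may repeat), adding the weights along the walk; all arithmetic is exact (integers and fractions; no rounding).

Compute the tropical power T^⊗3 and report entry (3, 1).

T^⊗2:
  [3, 11, 8]
  [-7, 1, 0]
  [5, 13, 10]
T^⊗3:
  [8, 16, 13]
  [0, 8, 5]
  [10, 18, 15]
Key observation: the optimum is the walk 3->3->2->1, with weight 5 + 8 + (-3) = 10.
Optimal value attained by: walk 3->3->2->1.
Answer: (T^⊗3)[3][1] = 10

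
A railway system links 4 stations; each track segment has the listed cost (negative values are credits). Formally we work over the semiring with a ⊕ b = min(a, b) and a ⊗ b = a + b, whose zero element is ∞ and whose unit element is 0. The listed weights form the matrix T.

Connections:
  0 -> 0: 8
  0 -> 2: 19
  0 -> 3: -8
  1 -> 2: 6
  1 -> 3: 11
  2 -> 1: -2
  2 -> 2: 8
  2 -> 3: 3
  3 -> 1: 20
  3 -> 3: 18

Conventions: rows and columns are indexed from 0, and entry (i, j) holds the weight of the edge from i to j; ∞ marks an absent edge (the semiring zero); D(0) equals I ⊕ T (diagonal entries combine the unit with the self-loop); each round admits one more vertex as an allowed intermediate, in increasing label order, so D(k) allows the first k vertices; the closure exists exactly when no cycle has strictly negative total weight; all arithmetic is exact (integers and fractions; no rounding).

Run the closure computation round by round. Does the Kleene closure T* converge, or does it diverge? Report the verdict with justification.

D(0):
  [0, ∞, 19, -8]
  [∞, 0, 6, 11]
  [∞, -2, 0, 3]
  [∞, 20, ∞, 0]
D(1):
  [0, ∞, 19, -8]
  [∞, 0, 6, 11]
  [∞, -2, 0, 3]
  [∞, 20, ∞, 0]
D(2):
  [0, ∞, 19, -8]
  [∞, 0, 6, 11]
  [∞, -2, 0, 3]
  [∞, 20, 26, 0]
D(3):
  [0, 17, 19, -8]
  [∞, 0, 6, 9]
  [∞, -2, 0, 3]
  [∞, 20, 26, 0]
D(4):
  [0, 12, 18, -8]
  [∞, 0, 6, 9]
  [∞, -2, 0, 3]
  [∞, 20, 26, 0]
Key observation: every diagonal entry stays at the unit through all rounds, so no improving cycle exists.
Answer: CONVERGES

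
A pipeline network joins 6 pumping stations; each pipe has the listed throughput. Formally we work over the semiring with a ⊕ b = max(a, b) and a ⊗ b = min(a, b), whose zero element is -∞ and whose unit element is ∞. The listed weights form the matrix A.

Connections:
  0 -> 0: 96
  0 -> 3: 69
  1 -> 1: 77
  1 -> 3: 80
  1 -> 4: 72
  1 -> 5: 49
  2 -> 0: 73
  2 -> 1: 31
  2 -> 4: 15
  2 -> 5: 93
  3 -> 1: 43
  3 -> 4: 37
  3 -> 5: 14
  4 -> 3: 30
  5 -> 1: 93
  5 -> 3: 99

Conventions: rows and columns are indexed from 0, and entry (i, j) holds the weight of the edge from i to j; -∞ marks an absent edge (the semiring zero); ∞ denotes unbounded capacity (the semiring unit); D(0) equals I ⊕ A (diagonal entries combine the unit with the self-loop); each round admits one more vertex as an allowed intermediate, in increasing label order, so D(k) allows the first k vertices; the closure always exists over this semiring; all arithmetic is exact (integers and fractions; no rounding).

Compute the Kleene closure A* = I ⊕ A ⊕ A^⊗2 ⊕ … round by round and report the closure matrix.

D(0):
  [∞, -∞, -∞, 69, -∞, -∞]
  [-∞, ∞, -∞, 80, 72, 49]
  [73, 31, ∞, -∞, 15, 93]
  [-∞, 43, -∞, ∞, 37, 14]
  [-∞, -∞, -∞, 30, ∞, -∞]
  [-∞, 93, -∞, 99, -∞, ∞]
D(1):
  [∞, -∞, -∞, 69, -∞, -∞]
  [-∞, ∞, -∞, 80, 72, 49]
  [73, 31, ∞, 69, 15, 93]
  [-∞, 43, -∞, ∞, 37, 14]
  [-∞, -∞, -∞, 30, ∞, -∞]
  [-∞, 93, -∞, 99, -∞, ∞]
D(2):
  [∞, -∞, -∞, 69, -∞, -∞]
  [-∞, ∞, -∞, 80, 72, 49]
  [73, 31, ∞, 69, 31, 93]
  [-∞, 43, -∞, ∞, 43, 43]
  [-∞, -∞, -∞, 30, ∞, -∞]
  [-∞, 93, -∞, 99, 72, ∞]
D(3):
  [∞, -∞, -∞, 69, -∞, -∞]
  [-∞, ∞, -∞, 80, 72, 49]
  [73, 31, ∞, 69, 31, 93]
  [-∞, 43, -∞, ∞, 43, 43]
  [-∞, -∞, -∞, 30, ∞, -∞]
  [-∞, 93, -∞, 99, 72, ∞]
D(4):
  [∞, 43, -∞, 69, 43, 43]
  [-∞, ∞, -∞, 80, 72, 49]
  [73, 43, ∞, 69, 43, 93]
  [-∞, 43, -∞, ∞, 43, 43]
  [-∞, 30, -∞, 30, ∞, 30]
  [-∞, 93, -∞, 99, 72, ∞]
D(5):
  [∞, 43, -∞, 69, 43, 43]
  [-∞, ∞, -∞, 80, 72, 49]
  [73, 43, ∞, 69, 43, 93]
  [-∞, 43, -∞, ∞, 43, 43]
  [-∞, 30, -∞, 30, ∞, 30]
  [-∞, 93, -∞, 99, 72, ∞]
D(6):
  [∞, 43, -∞, 69, 43, 43]
  [-∞, ∞, -∞, 80, 72, 49]
  [73, 93, ∞, 93, 72, 93]
  [-∞, 43, -∞, ∞, 43, 43]
  [-∞, 30, -∞, 30, ∞, 30]
  [-∞, 93, -∞, 99, 72, ∞]
Answer: A* = [[∞, 43, -∞, 69, 43, 43], [-∞, ∞, -∞, 80, 72, 49], [73, 93, ∞, 93, 72, 93], [-∞, 43, -∞, ∞, 43, 43], [-∞, 30, -∞, 30, ∞, 30], [-∞, 93, -∞, 99, 72, ∞]]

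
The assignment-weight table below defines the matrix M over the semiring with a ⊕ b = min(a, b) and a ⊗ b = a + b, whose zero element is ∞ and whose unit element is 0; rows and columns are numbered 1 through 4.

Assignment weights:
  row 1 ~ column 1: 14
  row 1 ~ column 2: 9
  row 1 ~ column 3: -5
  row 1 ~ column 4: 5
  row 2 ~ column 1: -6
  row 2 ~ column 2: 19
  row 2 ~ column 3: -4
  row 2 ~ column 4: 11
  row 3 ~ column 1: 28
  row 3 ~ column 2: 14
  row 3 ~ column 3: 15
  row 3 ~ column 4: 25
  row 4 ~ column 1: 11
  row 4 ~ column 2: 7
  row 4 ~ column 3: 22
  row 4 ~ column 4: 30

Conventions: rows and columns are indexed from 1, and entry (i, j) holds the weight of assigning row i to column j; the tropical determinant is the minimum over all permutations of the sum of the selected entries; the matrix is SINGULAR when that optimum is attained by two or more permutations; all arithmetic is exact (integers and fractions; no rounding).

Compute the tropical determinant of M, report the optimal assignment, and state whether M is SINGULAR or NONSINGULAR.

σ = (1, 2, 3, 4): 14 + 19 + 15 + 30 = 78
σ = (1, 2, 4, 3): 14 + 19 + 25 + 22 = 80
σ = (1, 3, 2, 4): 14 + (-4) + 14 + 30 = 54
σ = (1, 3, 4, 2): 14 + (-4) + 25 + 7 = 42
σ = (1, 4, 2, 3): 14 + 11 + 14 + 22 = 61
σ = (1, 4, 3, 2): 14 + 11 + 15 + 7 = 47
σ = (2, 1, 3, 4): 9 + (-6) + 15 + 30 = 48
σ = (2, 1, 4, 3): 9 + (-6) + 25 + 22 = 50
σ = (2, 3, 1, 4): 9 + (-4) + 28 + 30 = 63
σ = (2, 3, 4, 1): 9 + (-4) + 25 + 11 = 41
σ = (2, 4, 1, 3): 9 + 11 + 28 + 22 = 70
σ = (2, 4, 3, 1): 9 + 11 + 15 + 11 = 46
σ = (3, 1, 2, 4): (-5) + (-6) + 14 + 30 = 33
σ = (3, 1, 4, 2): (-5) + (-6) + 25 + 7 = 21
σ = (3, 2, 1, 4): (-5) + 19 + 28 + 30 = 72
σ = (3, 2, 4, 1): (-5) + 19 + 25 + 11 = 50
σ = (3, 4, 1, 2): (-5) + 11 + 28 + 7 = 41
σ = (3, 4, 2, 1): (-5) + 11 + 14 + 11 = 31
σ = (4, 1, 2, 3): 5 + (-6) + 14 + 22 = 35
σ = (4, 1, 3, 2): 5 + (-6) + 15 + 7 = 21
σ = (4, 2, 1, 3): 5 + 19 + 28 + 22 = 74
σ = (4, 2, 3, 1): 5 + 19 + 15 + 11 = 50
σ = (4, 3, 1, 2): 5 + (-4) + 28 + 7 = 36
σ = (4, 3, 2, 1): 5 + (-4) + 14 + 11 = 26
Optimal value attained by: σ = (3, 1, 4, 2).
Answer: det⊕(M) = 21; verdict: SINGULAR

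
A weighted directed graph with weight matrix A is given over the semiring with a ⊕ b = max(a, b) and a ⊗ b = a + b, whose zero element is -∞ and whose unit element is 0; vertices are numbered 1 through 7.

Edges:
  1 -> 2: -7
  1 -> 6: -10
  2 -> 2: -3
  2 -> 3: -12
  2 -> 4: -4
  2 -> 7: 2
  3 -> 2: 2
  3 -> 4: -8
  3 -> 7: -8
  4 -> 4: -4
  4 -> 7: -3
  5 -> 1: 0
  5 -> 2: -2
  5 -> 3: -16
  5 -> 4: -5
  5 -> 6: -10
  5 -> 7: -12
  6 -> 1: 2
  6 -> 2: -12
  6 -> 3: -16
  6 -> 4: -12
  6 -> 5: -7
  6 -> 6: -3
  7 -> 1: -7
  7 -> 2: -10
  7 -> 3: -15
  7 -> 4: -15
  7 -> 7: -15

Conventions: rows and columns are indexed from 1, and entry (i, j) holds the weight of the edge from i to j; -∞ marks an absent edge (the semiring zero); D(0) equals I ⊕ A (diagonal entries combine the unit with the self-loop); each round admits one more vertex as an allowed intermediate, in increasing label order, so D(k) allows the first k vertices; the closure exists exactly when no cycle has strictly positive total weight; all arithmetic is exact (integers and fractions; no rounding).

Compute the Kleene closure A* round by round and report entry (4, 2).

D(0):
  [0, -7, -∞, -∞, -∞, -10, -∞]
  [-∞, 0, -12, -4, -∞, -∞, 2]
  [-∞, 2, 0, -8, -∞, -∞, -8]
  [-∞, -∞, -∞, 0, -∞, -∞, -3]
  [0, -2, -16, -5, 0, -10, -12]
  [2, -12, -16, -12, -7, 0, -∞]
  [-7, -10, -15, -15, -∞, -∞, 0]
D(1):
  [0, -7, -∞, -∞, -∞, -10, -∞]
  [-∞, 0, -12, -4, -∞, -∞, 2]
  [-∞, 2, 0, -8, -∞, -∞, -8]
  [-∞, -∞, -∞, 0, -∞, -∞, -3]
  [0, -2, -16, -5, 0, -10, -12]
  [2, -5, -16, -12, -7, 0, -∞]
  [-7, -10, -15, -15, -∞, -17, 0]
D(2):
  [0, -7, -19, -11, -∞, -10, -5]
  [-∞, 0, -12, -4, -∞, -∞, 2]
  [-∞, 2, 0, -2, -∞, -∞, 4]
  [-∞, -∞, -∞, 0, -∞, -∞, -3]
  [0, -2, -14, -5, 0, -10, 0]
  [2, -5, -16, -9, -7, 0, -3]
  [-7, -10, -15, -14, -∞, -17, 0]
D(3):
  [0, -7, -19, -11, -∞, -10, -5]
  [-∞, 0, -12, -4, -∞, -∞, 2]
  [-∞, 2, 0, -2, -∞, -∞, 4]
  [-∞, -∞, -∞, 0, -∞, -∞, -3]
  [0, -2, -14, -5, 0, -10, 0]
  [2, -5, -16, -9, -7, 0, -3]
  [-7, -10, -15, -14, -∞, -17, 0]
D(4):
  [0, -7, -19, -11, -∞, -10, -5]
  [-∞, 0, -12, -4, -∞, -∞, 2]
  [-∞, 2, 0, -2, -∞, -∞, 4]
  [-∞, -∞, -∞, 0, -∞, -∞, -3]
  [0, -2, -14, -5, 0, -10, 0]
  [2, -5, -16, -9, -7, 0, -3]
  [-7, -10, -15, -14, -∞, -17, 0]
D(5):
  [0, -7, -19, -11, -∞, -10, -5]
  [-∞, 0, -12, -4, -∞, -∞, 2]
  [-∞, 2, 0, -2, -∞, -∞, 4]
  [-∞, -∞, -∞, 0, -∞, -∞, -3]
  [0, -2, -14, -5, 0, -10, 0]
  [2, -5, -16, -9, -7, 0, -3]
  [-7, -10, -15, -14, -∞, -17, 0]
D(6):
  [0, -7, -19, -11, -17, -10, -5]
  [-∞, 0, -12, -4, -∞, -∞, 2]
  [-∞, 2, 0, -2, -∞, -∞, 4]
  [-∞, -∞, -∞, 0, -∞, -∞, -3]
  [0, -2, -14, -5, 0, -10, 0]
  [2, -5, -16, -9, -7, 0, -3]
  [-7, -10, -15, -14, -24, -17, 0]
D(7):
  [0, -7, -19, -11, -17, -10, -5]
  [-5, 0, -12, -4, -22, -15, 2]
  [-3, 2, 0, -2, -20, -13, 4]
  [-10, -13, -18, 0, -27, -20, -3]
  [0, -2, -14, -5, 0, -10, 0]
  [2, -5, -16, -9, -7, 0, -3]
  [-7, -10, -15, -14, -24, -17, 0]
Answer: A*[4][2] = -13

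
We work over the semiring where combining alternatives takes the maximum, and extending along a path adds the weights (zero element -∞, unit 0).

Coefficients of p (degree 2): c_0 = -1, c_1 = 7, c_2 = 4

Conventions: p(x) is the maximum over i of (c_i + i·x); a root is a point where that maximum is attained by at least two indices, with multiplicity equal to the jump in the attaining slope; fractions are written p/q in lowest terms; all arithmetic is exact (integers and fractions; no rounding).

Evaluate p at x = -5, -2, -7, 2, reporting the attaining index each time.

p(-5) = max(-1+0·(-5)=-1, 7+1·(-5)=2, 4+2·(-5)=-6) = 2 (attained by i=1)
p(-2) = max(-1+0·(-2)=-1, 7+1·(-2)=5, 4+2·(-2)=0) = 5 (attained by i=1)
p(-7) = max(-1+0·(-7)=-1, 7+1·(-7)=0, 4+2·(-7)=-10) = 0 (attained by i=1)
p(2) = max(-1+0·2=-1, 7+1·2=9, 4+2·2=8) = 9 (attained by i=1)
Answer: p(-5) = 2; p(-2) = 5; p(-7) = 0; p(2) = 9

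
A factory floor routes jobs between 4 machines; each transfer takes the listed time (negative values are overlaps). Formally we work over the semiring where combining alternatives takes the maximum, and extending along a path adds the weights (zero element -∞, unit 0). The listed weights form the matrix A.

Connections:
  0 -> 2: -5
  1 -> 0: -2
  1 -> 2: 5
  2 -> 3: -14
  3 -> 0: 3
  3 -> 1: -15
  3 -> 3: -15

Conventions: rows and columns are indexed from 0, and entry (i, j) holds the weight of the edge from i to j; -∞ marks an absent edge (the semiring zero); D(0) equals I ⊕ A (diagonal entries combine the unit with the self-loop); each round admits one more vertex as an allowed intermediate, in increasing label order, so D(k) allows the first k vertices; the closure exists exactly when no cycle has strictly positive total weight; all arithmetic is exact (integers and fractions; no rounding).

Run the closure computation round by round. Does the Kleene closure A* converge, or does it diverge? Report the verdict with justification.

D(0):
  [0, -∞, -5, -∞]
  [-2, 0, 5, -∞]
  [-∞, -∞, 0, -14]
  [3, -15, -∞, 0]
D(1):
  [0, -∞, -5, -∞]
  [-2, 0, 5, -∞]
  [-∞, -∞, 0, -14]
  [3, -15, -2, 0]
D(2):
  [0, -∞, -5, -∞]
  [-2, 0, 5, -∞]
  [-∞, -∞, 0, -14]
  [3, -15, -2, 0]
D(3):
  [0, -∞, -5, -19]
  [-2, 0, 5, -9]
  [-∞, -∞, 0, -14]
  [3, -15, -2, 0]
D(4):
  [0, -34, -5, -19]
  [-2, 0, 5, -9]
  [-11, -29, 0, -14]
  [3, -15, -2, 0]
Key observation: every diagonal entry stays at the unit through all rounds, so no improving cycle exists.
Answer: CONVERGES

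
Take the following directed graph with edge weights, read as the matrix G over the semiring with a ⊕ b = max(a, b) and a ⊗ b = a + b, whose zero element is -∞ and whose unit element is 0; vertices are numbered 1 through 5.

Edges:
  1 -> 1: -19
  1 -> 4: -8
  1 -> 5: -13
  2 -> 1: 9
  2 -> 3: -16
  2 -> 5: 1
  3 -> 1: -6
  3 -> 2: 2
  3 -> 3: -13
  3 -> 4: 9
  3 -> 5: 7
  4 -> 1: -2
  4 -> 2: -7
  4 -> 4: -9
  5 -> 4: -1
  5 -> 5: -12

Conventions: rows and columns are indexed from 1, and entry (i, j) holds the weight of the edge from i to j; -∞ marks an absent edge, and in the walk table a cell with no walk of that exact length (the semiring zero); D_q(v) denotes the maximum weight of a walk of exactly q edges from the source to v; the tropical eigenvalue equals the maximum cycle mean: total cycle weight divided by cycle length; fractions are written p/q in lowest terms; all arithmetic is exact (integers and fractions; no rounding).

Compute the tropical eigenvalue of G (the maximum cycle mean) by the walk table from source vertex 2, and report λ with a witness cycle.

q=0: [-∞, 0, -∞, -∞, -∞]
q=1: [9, -∞, -16, -∞, 1]
q=2: [-10, -14, -29, 1, -4]
q=3: [-1, -6, -30, -5, -13]
q=4: [3, -12, -22, -9, -5]
q=5: [-3, -16, -28, -5, -10]
Optimal cycle mean attained by: cycle 1->4->2->1, total (-8) + (-7) + 9, length 3.
Answer: λ = -2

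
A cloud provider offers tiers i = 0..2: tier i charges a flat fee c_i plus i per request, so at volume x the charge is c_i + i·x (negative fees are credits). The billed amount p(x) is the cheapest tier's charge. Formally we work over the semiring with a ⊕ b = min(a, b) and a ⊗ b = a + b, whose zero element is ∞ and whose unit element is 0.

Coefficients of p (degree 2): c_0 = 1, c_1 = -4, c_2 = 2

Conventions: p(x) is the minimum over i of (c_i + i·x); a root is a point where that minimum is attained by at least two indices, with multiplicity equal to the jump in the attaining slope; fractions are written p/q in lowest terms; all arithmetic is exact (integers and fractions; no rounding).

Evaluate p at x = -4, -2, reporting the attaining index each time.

p(-4) = min(1+0·(-4)=1, -4+1·(-4)=-8, 2+2·(-4)=-6) = -8 (attained by i=1)
p(-2) = min(1+0·(-2)=1, -4+1·(-2)=-6, 2+2·(-2)=-2) = -6 (attained by i=1)
Answer: p(-4) = -8; p(-2) = -6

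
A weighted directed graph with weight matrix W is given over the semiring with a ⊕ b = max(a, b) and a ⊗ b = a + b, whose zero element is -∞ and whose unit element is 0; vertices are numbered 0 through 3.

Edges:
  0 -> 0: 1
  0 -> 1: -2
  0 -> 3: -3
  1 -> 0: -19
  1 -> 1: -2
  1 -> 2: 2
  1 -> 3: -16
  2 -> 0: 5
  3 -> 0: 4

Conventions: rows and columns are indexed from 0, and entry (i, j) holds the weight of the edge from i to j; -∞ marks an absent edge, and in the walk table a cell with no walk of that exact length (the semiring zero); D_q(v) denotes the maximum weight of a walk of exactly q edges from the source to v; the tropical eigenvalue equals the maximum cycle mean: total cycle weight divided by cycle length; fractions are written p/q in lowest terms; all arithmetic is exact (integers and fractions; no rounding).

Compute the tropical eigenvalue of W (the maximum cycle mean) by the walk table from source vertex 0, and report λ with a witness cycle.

q=0: [0, -∞, -∞, -∞]
q=1: [1, -2, -∞, -3]
q=2: [2, -1, 0, -2]
q=3: [5, 0, 1, -1]
q=4: [6, 3, 2, 2]
Optimal cycle mean attained by: cycle 0->1->2->0, total (-2) + 2 + 5, length 3.
Answer: λ = 5/3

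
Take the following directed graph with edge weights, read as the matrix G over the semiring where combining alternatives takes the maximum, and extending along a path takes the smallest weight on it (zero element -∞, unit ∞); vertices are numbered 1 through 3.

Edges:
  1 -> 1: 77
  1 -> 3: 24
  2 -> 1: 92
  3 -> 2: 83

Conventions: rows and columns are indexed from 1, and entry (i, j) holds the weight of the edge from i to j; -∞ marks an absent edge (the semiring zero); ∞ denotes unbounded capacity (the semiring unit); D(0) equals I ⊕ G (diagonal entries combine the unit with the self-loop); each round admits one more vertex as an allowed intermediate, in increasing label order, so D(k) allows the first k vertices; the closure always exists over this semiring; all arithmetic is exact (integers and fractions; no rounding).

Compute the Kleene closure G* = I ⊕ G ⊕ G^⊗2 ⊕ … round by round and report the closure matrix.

D(0):
  [∞, -∞, 24]
  [92, ∞, -∞]
  [-∞, 83, ∞]
D(1):
  [∞, -∞, 24]
  [92, ∞, 24]
  [-∞, 83, ∞]
D(2):
  [∞, -∞, 24]
  [92, ∞, 24]
  [83, 83, ∞]
D(3):
  [∞, 24, 24]
  [92, ∞, 24]
  [83, 83, ∞]
Answer: G* = [[∞, 24, 24], [92, ∞, 24], [83, 83, ∞]]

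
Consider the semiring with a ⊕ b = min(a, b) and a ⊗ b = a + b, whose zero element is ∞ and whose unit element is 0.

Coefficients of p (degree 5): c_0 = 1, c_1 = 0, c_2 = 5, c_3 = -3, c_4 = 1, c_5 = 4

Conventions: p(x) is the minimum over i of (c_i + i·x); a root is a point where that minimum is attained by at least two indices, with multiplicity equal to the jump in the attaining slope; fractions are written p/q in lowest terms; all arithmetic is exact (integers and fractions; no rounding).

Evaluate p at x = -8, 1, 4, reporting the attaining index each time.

p(-8) = min(1+0·(-8)=1, 0+1·(-8)=-8, 5+2·(-8)=-11, -3+3·(-8)=-27, 1+4·(-8)=-31, 4+5·(-8)=-36) = -36 (attained by i=5)
p(1) = min(1+0·1=1, 0+1·1=1, 5+2·1=7, -3+3·1=0, 1+4·1=5, 4+5·1=9) = 0 (attained by i=3)
p(4) = min(1+0·4=1, 0+1·4=4, 5+2·4=13, -3+3·4=9, 1+4·4=17, 4+5·4=24) = 1 (attained by i=0)
Answer: p(-8) = -36; p(1) = 0; p(4) = 1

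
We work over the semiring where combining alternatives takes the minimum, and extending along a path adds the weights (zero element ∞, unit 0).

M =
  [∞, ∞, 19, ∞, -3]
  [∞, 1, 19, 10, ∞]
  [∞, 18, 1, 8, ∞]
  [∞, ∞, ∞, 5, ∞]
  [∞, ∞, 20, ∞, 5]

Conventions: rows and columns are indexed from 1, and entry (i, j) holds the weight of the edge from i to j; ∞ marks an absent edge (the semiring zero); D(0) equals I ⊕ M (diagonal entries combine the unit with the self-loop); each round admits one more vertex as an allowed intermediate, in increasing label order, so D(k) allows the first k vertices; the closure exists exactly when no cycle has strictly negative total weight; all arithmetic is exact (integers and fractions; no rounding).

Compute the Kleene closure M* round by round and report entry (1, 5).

D(0):
  [0, ∞, 19, ∞, -3]
  [∞, 0, 19, 10, ∞]
  [∞, 18, 0, 8, ∞]
  [∞, ∞, ∞, 0, ∞]
  [∞, ∞, 20, ∞, 0]
D(1):
  [0, ∞, 19, ∞, -3]
  [∞, 0, 19, 10, ∞]
  [∞, 18, 0, 8, ∞]
  [∞, ∞, ∞, 0, ∞]
  [∞, ∞, 20, ∞, 0]
D(2):
  [0, ∞, 19, ∞, -3]
  [∞, 0, 19, 10, ∞]
  [∞, 18, 0, 8, ∞]
  [∞, ∞, ∞, 0, ∞]
  [∞, ∞, 20, ∞, 0]
D(3):
  [0, 37, 19, 27, -3]
  [∞, 0, 19, 10, ∞]
  [∞, 18, 0, 8, ∞]
  [∞, ∞, ∞, 0, ∞]
  [∞, 38, 20, 28, 0]
D(4):
  [0, 37, 19, 27, -3]
  [∞, 0, 19, 10, ∞]
  [∞, 18, 0, 8, ∞]
  [∞, ∞, ∞, 0, ∞]
  [∞, 38, 20, 28, 0]
D(5):
  [0, 35, 17, 25, -3]
  [∞, 0, 19, 10, ∞]
  [∞, 18, 0, 8, ∞]
  [∞, ∞, ∞, 0, ∞]
  [∞, 38, 20, 28, 0]
Answer: M*[1][5] = -3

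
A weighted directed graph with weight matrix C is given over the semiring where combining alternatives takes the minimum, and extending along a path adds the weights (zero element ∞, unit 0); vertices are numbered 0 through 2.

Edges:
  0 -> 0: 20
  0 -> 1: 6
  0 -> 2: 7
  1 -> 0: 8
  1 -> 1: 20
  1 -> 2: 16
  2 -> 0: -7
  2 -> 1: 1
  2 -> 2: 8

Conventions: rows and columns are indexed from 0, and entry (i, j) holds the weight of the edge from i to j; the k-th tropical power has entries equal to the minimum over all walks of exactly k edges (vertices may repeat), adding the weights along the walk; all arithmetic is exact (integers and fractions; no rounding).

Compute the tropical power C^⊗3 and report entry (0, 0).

C^⊗2:
  [0, 8, 15]
  [9, 14, 15]
  [1, -1, 0]
C^⊗3:
  [8, 6, 7]
  [8, 15, 16]
  [-7, 1, 8]
Key observation: the optimum is the walk 0->2->2->0, with weight 7 + 8 + (-7) = 8.
Optimal value attained by: walk 0->2->2->0.
Answer: (C^⊗3)[0][0] = 8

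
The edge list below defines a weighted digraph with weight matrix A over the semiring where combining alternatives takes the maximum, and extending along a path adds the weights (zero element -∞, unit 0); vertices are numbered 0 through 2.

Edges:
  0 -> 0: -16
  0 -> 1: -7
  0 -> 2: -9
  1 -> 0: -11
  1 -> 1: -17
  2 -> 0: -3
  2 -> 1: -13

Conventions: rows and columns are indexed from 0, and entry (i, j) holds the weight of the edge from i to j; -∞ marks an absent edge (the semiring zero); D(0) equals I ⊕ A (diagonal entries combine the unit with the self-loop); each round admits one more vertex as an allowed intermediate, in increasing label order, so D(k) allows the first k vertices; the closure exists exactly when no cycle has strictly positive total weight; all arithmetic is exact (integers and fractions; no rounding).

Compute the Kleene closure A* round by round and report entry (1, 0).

D(0):
  [0, -7, -9]
  [-11, 0, -∞]
  [-3, -13, 0]
D(1):
  [0, -7, -9]
  [-11, 0, -20]
  [-3, -10, 0]
D(2):
  [0, -7, -9]
  [-11, 0, -20]
  [-3, -10, 0]
D(3):
  [0, -7, -9]
  [-11, 0, -20]
  [-3, -10, 0]
Answer: A*[1][0] = -11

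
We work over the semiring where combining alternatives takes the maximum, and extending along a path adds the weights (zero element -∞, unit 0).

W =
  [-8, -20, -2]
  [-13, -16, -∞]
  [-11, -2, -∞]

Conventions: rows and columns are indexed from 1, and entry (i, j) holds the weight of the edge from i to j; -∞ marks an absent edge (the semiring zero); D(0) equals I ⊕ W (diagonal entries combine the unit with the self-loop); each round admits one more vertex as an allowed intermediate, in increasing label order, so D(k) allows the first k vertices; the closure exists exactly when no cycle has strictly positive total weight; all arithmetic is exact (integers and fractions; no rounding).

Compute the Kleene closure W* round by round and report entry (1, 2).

D(0):
  [0, -20, -2]
  [-13, 0, -∞]
  [-11, -2, 0]
D(1):
  [0, -20, -2]
  [-13, 0, -15]
  [-11, -2, 0]
D(2):
  [0, -20, -2]
  [-13, 0, -15]
  [-11, -2, 0]
D(3):
  [0, -4, -2]
  [-13, 0, -15]
  [-11, -2, 0]
Answer: W*[1][2] = -4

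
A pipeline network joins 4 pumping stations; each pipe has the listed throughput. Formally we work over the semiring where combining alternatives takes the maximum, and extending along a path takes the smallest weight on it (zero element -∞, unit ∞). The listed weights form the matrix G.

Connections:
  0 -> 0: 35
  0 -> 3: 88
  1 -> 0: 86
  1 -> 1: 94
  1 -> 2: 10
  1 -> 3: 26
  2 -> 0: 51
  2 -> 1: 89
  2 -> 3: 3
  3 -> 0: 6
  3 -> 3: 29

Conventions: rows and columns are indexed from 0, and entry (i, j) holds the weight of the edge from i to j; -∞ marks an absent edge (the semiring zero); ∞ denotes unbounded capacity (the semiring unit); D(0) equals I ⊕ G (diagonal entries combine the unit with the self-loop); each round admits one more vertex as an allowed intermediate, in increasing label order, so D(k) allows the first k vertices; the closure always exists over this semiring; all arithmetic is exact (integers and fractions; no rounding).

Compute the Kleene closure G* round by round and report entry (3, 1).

D(0):
  [∞, -∞, -∞, 88]
  [86, ∞, 10, 26]
  [51, 89, ∞, 3]
  [6, -∞, -∞, ∞]
D(1):
  [∞, -∞, -∞, 88]
  [86, ∞, 10, 86]
  [51, 89, ∞, 51]
  [6, -∞, -∞, ∞]
D(2):
  [∞, -∞, -∞, 88]
  [86, ∞, 10, 86]
  [86, 89, ∞, 86]
  [6, -∞, -∞, ∞]
D(3):
  [∞, -∞, -∞, 88]
  [86, ∞, 10, 86]
  [86, 89, ∞, 86]
  [6, -∞, -∞, ∞]
D(4):
  [∞, -∞, -∞, 88]
  [86, ∞, 10, 86]
  [86, 89, ∞, 86]
  [6, -∞, -∞, ∞]
Answer: G*[3][1] = -∞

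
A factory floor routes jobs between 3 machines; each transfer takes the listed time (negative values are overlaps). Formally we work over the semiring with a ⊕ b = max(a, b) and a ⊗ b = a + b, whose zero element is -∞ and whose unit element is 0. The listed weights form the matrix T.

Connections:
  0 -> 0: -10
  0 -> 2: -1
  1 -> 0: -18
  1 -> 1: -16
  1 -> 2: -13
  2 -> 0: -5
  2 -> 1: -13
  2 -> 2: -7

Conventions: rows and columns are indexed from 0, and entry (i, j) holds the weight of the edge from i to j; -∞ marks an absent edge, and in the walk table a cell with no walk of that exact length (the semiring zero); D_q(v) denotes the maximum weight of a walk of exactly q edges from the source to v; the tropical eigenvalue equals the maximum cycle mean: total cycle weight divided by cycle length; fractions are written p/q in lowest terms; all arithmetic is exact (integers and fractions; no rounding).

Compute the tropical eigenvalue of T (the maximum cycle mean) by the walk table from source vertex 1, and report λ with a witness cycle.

q=0: [-∞, 0, -∞]
q=1: [-18, -16, -13]
q=2: [-18, -26, -19]
q=3: [-24, -32, -19]
Optimal cycle mean attained by: cycle 0->2->0, total (-1) + (-5), length 2.
Answer: λ = -3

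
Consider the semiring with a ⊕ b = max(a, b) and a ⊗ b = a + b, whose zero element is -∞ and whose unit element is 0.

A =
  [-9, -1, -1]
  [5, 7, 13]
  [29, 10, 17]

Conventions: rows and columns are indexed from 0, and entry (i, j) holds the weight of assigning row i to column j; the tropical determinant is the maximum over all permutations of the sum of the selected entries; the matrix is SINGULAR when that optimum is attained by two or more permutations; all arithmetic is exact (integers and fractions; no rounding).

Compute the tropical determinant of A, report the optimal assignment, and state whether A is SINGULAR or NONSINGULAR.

σ = (0, 1, 2): (-9) + 7 + 17 = 15
σ = (0, 2, 1): (-9) + 13 + 10 = 14
σ = (1, 0, 2): (-1) + 5 + 17 = 21
σ = (1, 2, 0): (-1) + 13 + 29 = 41
σ = (2, 0, 1): (-1) + 5 + 10 = 14
σ = (2, 1, 0): (-1) + 7 + 29 = 35
Optimal value attained by: σ = (1, 2, 0).
Answer: det⊕(A) = 41; verdict: NONSINGULAR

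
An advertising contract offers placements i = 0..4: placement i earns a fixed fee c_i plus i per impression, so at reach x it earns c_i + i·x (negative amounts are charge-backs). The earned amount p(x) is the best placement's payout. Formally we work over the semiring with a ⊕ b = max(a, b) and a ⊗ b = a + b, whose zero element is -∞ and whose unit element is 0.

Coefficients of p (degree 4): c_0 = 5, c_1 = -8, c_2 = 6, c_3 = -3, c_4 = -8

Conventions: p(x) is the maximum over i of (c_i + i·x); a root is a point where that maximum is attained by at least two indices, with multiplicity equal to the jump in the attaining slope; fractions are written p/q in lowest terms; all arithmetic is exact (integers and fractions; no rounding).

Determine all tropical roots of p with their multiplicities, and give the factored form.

hull edge (i=0, c=5) to (i=2, c=6): slope 1/2, span 2
hull edge (i=2, c=6) to (i=4, c=-8): slope -7, span 2
Factored form: p(x) = -8 ⊗ (x ⊕ (-1/2)) ⊗ (x ⊕ (-1/2)) ⊗ (x ⊕ 7) ⊗ (x ⊕ 7)
Answer: roots = -1/2 (mult 2), 7 (mult 2)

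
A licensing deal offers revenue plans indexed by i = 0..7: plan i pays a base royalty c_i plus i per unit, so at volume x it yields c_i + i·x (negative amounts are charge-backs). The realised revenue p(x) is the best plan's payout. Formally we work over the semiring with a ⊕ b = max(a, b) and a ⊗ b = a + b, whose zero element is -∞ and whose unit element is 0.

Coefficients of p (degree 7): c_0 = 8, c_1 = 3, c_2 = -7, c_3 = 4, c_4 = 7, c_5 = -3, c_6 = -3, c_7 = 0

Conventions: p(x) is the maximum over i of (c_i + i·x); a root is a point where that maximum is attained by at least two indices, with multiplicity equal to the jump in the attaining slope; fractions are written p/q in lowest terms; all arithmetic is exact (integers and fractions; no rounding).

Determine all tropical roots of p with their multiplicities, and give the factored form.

hull edge (i=0, c=8) to (i=4, c=7): slope -1/4, span 4
hull edge (i=4, c=7) to (i=7, c=0): slope -7/3, span 3
Factored form: p(x) = 0 ⊗ (x ⊕ 1/4) ⊗ (x ⊕ 1/4) ⊗ (x ⊕ 1/4) ⊗ (x ⊕ 1/4) ⊗ (x ⊕ 7/3) ⊗ (x ⊕ 7/3) ⊗ (x ⊕ 7/3)
Answer: roots = 1/4 (mult 4), 7/3 (mult 3)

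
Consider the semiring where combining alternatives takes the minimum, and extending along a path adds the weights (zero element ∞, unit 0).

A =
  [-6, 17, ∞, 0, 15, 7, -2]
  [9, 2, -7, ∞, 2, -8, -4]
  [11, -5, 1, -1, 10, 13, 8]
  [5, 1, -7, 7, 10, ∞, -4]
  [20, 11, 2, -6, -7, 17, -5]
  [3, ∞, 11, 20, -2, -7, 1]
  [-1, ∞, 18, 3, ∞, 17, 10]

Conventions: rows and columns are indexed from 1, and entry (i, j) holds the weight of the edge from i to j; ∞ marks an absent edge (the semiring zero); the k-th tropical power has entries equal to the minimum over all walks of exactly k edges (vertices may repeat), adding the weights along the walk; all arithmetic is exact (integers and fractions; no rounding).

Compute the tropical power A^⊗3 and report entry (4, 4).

A^⊗2:
  [-12, 1, -7, -6, 5, 0, -8]
  [-5, -12, -6, -8, -10, -15, -7]
  [4, -4, -12, 0, -3, -13, -9]
  [-5, -12, -6, -8, 3, -7, -3]
  [-6, -5, -13, -13, -14, 3, -12]
  [-4, 6, 0, -8, -9, -14, -7]
  [-7, 4, -4, -1, 13, 6, -3]
A^⊗3:
  [-18, -12, -13, -12, -2, -7, -14]
  [-12, -11, -19, -16, -17, -22, -16]
  [-10, -17, -11, -13, -15, -20, -12]
  [-11, -11, -19, -7, -10, -20, -16]
  [-13, -18, -20, -20, -21, -13, -19]
  [-11, -7, -15, -15, -16, -21, -14]
  [-13, -9, -8, -7, 4, -4, -9]
Key observation: the optimum is the walk 4->2->3->4, with weight 1 + (-7) + (-1) = -7.
Optimal value attained by: walk 4->2->3->4.
Answer: (A^⊗3)[4][4] = -7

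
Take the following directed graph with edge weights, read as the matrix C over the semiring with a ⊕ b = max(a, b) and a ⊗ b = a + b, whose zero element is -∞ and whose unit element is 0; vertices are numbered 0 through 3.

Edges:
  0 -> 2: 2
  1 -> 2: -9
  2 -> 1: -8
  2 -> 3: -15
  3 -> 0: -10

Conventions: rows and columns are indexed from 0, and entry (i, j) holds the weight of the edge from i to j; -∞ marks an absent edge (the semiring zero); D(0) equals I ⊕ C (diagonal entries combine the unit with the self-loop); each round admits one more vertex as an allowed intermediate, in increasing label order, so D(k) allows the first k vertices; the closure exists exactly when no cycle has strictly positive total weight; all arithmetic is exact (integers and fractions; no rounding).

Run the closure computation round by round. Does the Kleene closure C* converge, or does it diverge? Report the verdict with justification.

D(0):
  [0, -∞, 2, -∞]
  [-∞, 0, -9, -∞]
  [-∞, -8, 0, -15]
  [-10, -∞, -∞, 0]
D(1):
  [0, -∞, 2, -∞]
  [-∞, 0, -9, -∞]
  [-∞, -8, 0, -15]
  [-10, -∞, -8, 0]
D(2):
  [0, -∞, 2, -∞]
  [-∞, 0, -9, -∞]
  [-∞, -8, 0, -15]
  [-10, -∞, -8, 0]
D(3):
  [0, -6, 2, -13]
  [-∞, 0, -9, -24]
  [-∞, -8, 0, -15]
  [-10, -16, -8, 0]
D(4):
  [0, -6, 2, -13]
  [-34, 0, -9, -24]
  [-25, -8, 0, -15]
  [-10, -16, -8, 0]
Key observation: every diagonal entry stays at the unit through all rounds, so no improving cycle exists.
Answer: CONVERGES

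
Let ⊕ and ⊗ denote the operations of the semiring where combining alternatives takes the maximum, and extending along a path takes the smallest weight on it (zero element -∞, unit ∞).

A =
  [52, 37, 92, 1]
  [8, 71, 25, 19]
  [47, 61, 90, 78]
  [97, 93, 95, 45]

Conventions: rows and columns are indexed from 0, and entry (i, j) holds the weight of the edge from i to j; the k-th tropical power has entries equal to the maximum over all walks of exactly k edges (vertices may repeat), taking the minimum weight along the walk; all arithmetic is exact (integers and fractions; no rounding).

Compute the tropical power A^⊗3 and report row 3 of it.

A^⊗2:
  [52, 61, 90, 78]
  [25, 71, 25, 25]
  [78, 78, 90, 78]
  [52, 71, 92, 78]
A^⊗3:
  [78, 78, 90, 78]
  [25, 71, 25, 25]
  [78, 78, 90, 78]
  [78, 78, 90, 78]
Answer: row 3 of A^⊗3 = [78, 78, 90, 78]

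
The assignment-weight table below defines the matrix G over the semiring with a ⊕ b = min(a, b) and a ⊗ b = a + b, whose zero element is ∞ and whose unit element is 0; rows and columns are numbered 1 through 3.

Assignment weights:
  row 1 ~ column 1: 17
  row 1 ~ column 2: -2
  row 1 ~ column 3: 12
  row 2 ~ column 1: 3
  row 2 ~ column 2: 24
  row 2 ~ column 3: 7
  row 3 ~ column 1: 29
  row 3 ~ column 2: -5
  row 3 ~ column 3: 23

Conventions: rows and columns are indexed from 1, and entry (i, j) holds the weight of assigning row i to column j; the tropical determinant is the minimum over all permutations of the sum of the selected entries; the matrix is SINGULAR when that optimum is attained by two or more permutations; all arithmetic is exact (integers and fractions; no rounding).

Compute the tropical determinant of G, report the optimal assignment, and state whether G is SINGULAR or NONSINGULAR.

σ = (1, 2, 3): 17 + 24 + 23 = 64
σ = (1, 3, 2): 17 + 7 + (-5) = 19
σ = (2, 1, 3): (-2) + 3 + 23 = 24
σ = (2, 3, 1): (-2) + 7 + 29 = 34
σ = (3, 1, 2): 12 + 3 + (-5) = 10
σ = (3, 2, 1): 12 + 24 + 29 = 65
Optimal value attained by: σ = (3, 1, 2).
Answer: det⊕(G) = 10; verdict: NONSINGULAR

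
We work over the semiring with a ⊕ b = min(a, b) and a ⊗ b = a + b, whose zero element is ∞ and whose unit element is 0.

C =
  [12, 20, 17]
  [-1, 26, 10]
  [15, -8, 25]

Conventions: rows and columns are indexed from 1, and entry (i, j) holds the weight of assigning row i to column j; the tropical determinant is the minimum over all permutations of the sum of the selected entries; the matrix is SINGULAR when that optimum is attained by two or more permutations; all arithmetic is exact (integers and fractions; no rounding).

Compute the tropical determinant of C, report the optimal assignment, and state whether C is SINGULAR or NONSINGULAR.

σ = (1, 2, 3): 12 + 26 + 25 = 63
σ = (1, 3, 2): 12 + 10 + (-8) = 14
σ = (2, 1, 3): 20 + (-1) + 25 = 44
σ = (2, 3, 1): 20 + 10 + 15 = 45
σ = (3, 1, 2): 17 + (-1) + (-8) = 8
σ = (3, 2, 1): 17 + 26 + 15 = 58
Optimal value attained by: σ = (3, 1, 2).
Answer: det⊕(C) = 8; verdict: NONSINGULAR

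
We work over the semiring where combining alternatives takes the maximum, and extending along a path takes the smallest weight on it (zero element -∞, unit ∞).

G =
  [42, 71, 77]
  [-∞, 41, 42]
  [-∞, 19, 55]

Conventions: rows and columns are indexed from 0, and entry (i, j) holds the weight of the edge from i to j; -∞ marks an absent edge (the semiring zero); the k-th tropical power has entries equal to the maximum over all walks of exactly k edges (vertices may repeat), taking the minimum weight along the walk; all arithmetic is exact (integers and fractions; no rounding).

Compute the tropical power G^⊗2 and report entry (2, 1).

G^⊗2:
  [42, 42, 55]
  [-∞, 41, 42]
  [-∞, 19, 55]
Key observation: the optimum is the walk 2->1->1, with weight 19 min 41 = 19.
Optimal value attained by: walk 2->1->1.
Answer: (G^⊗2)[2][1] = 19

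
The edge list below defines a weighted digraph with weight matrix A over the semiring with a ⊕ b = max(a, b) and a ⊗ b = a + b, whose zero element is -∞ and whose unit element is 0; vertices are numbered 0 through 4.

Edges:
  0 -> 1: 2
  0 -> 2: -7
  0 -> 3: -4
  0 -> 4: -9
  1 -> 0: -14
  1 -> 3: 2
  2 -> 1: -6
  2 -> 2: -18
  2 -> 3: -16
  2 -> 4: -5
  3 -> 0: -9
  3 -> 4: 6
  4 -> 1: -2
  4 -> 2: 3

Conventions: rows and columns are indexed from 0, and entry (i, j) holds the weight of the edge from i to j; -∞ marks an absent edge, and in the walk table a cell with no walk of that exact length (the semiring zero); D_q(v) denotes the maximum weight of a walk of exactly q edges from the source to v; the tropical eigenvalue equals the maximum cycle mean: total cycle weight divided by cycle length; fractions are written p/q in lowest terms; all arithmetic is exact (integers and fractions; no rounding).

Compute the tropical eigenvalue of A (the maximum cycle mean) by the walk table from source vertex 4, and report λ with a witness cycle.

q=0: [-∞, -∞, -∞, -∞, 0]
q=1: [-∞, -2, 3, -∞, -∞]
q=2: [-16, -3, -15, 0, -2]
q=3: [-9, -4, 1, -1, 6]
q=4: [-10, 4, 9, -2, 5]
q=5: [-10, 3, 8, 6, 4]
Optimal cycle mean attained by: cycle 1->3->4->1, total 2 + 6 + (-2), length 3.
Answer: λ = 2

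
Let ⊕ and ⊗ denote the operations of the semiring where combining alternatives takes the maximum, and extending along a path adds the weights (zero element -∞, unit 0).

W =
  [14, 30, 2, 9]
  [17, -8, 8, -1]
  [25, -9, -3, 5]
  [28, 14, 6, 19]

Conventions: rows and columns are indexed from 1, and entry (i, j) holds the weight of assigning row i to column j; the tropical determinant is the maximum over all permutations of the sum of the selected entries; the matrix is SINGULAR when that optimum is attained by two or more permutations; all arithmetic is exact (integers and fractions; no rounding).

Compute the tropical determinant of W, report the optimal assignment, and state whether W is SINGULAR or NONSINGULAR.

σ = (1, 2, 3, 4): 14 + (-8) + (-3) + 19 = 22
σ = (1, 2, 4, 3): 14 + (-8) + 5 + 6 = 17
σ = (1, 3, 2, 4): 14 + 8 + (-9) + 19 = 32
σ = (1, 3, 4, 2): 14 + 8 + 5 + 14 = 41
σ = (1, 4, 2, 3): 14 + (-1) + (-9) + 6 = 10
σ = (1, 4, 3, 2): 14 + (-1) + (-3) + 14 = 24
σ = (2, 1, 3, 4): 30 + 17 + (-3) + 19 = 63
σ = (2, 1, 4, 3): 30 + 17 + 5 + 6 = 58
σ = (2, 3, 1, 4): 30 + 8 + 25 + 19 = 82
σ = (2, 3, 4, 1): 30 + 8 + 5 + 28 = 71
σ = (2, 4, 1, 3): 30 + (-1) + 25 + 6 = 60
σ = (2, 4, 3, 1): 30 + (-1) + (-3) + 28 = 54
σ = (3, 1, 2, 4): 2 + 17 + (-9) + 19 = 29
σ = (3, 1, 4, 2): 2 + 17 + 5 + 14 = 38
σ = (3, 2, 1, 4): 2 + (-8) + 25 + 19 = 38
σ = (3, 2, 4, 1): 2 + (-8) + 5 + 28 = 27
σ = (3, 4, 1, 2): 2 + (-1) + 25 + 14 = 40
σ = (3, 4, 2, 1): 2 + (-1) + (-9) + 28 = 20
σ = (4, 1, 2, 3): 9 + 17 + (-9) + 6 = 23
σ = (4, 1, 3, 2): 9 + 17 + (-3) + 14 = 37
σ = (4, 2, 1, 3): 9 + (-8) + 25 + 6 = 32
σ = (4, 2, 3, 1): 9 + (-8) + (-3) + 28 = 26
σ = (4, 3, 1, 2): 9 + 8 + 25 + 14 = 56
σ = (4, 3, 2, 1): 9 + 8 + (-9) + 28 = 36
Optimal value attained by: σ = (2, 3, 1, 4).
Answer: det⊕(W) = 82; verdict: NONSINGULAR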